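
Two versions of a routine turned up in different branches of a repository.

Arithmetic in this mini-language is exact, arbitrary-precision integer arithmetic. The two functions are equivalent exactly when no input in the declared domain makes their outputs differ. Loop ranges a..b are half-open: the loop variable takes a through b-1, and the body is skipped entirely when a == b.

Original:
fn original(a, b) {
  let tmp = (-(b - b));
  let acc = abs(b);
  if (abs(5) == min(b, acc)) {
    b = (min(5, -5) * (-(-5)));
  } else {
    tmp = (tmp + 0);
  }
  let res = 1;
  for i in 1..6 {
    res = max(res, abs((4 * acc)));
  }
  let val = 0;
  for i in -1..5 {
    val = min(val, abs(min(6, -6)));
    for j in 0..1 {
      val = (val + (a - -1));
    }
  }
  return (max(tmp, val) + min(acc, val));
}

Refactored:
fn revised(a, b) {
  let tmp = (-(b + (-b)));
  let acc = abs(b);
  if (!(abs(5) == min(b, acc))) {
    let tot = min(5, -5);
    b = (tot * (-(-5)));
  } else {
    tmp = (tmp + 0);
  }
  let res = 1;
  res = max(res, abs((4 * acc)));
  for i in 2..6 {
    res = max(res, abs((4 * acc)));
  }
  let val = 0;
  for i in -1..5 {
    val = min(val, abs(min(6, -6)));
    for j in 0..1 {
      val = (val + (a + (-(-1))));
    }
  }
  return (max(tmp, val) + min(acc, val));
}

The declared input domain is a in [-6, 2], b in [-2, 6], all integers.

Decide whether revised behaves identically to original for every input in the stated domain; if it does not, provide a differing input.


There is a behavioral-looking edit here, yet the outcome never shifts on this domain.
As a probe, take a=-5, b=3: original runs tmp becomes 0; next acc becomes 3; next (abs(5) == min(b, acc)) evaluates to false; next tmp becomes 0; next res becomes 1; next at i=1:; next res becomes 12; next at i=2:; next res becomes 12; next at i=3:; next res becomes 12; next at i=4:; next res becomes 12; next at i=5:; next res becomes 12; next val becomes 0; next at i=-1:; next val becomes 0; next at j=0:; next val becomes -4; next at i=0:; next val becomes -4; next at j=0:; next val becomes -8; next at i=1:; next val becomes -8; next at j=0:; next val becomes -12; next at i=2:; next val becomes -12; next at j=0:; next val becomes -16; next at i=3:; next val becomes -16; next at j=0:; next val becomes -20; next at i=4:; next val becomes -20; next at j=0:; next val becomes -24; next final value -24; revised runs tmp becomes 0; next acc becomes 3; next (!(abs(5) == min(b, acc))) evaluates to true; next tot becomes -5; next b becomes -25; next res becomes 1; next res becomes 12; next at i=2:; next res becomes 12; next at i=3:; next res becomes 12; next at i=4:; next res becomes 12; next at i=5:; next res becomes 12; next val becomes 0; next at i=-1:; next val becomes 0; next at j=0:; next val becomes -4; next at i=0:; next val becomes -4; next at j=0:; next val becomes -8; next at i=1:; next val becomes -8; next at j=0:; next val becomes -12; next at i=2:; next val becomes -12; next at j=0:; next val becomes -16; next at i=3:; next val becomes -16; next at j=0:; next val becomes -20; next at i=4:; next val becomes -20; next at j=0:; next val becomes -24; next final value -24; both end at -24.
Every one of the 81 inputs gives matching results.
verdict: equivalent


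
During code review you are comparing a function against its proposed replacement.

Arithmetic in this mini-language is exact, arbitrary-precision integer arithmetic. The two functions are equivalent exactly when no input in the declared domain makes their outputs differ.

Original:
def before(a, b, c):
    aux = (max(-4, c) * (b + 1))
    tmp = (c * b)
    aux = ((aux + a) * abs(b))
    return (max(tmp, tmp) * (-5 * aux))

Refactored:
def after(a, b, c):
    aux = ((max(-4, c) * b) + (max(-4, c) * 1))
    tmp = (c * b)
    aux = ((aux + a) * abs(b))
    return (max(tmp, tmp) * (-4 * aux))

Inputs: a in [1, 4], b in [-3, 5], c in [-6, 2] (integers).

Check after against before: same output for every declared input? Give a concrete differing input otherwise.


At a=1, b=-3, c=-6: before gives -2430, after gives -1944.
verdict: not equivalent; witness: a=1, b=-3, c=-6


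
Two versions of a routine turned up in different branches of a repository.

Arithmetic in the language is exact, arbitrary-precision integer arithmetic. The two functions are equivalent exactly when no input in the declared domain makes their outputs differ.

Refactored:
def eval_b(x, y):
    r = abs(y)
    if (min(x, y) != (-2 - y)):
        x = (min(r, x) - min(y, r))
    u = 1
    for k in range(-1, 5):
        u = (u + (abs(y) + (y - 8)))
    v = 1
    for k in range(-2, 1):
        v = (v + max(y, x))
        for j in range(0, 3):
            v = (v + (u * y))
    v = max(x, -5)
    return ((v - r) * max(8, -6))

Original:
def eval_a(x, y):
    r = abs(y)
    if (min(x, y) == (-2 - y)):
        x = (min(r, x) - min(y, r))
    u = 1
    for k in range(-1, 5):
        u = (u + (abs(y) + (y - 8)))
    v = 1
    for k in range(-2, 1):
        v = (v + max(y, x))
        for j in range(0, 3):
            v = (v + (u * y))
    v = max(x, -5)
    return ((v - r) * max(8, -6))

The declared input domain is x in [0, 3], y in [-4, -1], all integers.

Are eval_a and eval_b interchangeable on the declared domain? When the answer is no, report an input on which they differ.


There is a counterexample at x=0, y=-4: -32 on one side, 0 on the other.
eval_a: r becomes 4; next (min(x, y) == (-2 - y)) evaluates to false; next u becomes 1; next at k=-1:; next u becomes -7; next at k=0:; next u becomes -15; next at k=1:; next u becomes -23; next at k=2:; next u becomes -31; next at k=3:; next u becomes -39; next at k=4:; next u becomes -47; next v becomes 1; next at k=-2:; next v becomes 1; next at j=0:; next v becomes 189; next at j=1:; next v becomes 377; next at j=2:; next v becomes 565; next at k=-1:; next v becomes 565; next at j=0:; next v becomes 753; next at j=1:; next v becomes 941; next at j=2:; next v becomes 1129; next at k=0:; next v becomes 1129; next at j=0:; next v becomes 1317; next at j=1:; next v becomes 1505; next at j=2:; next v becomes 1693; next v becomes 0; next final value -32
eval_b: r becomes 4; next (min(x, y) != (-2 - y)) evaluates to true; next x becomes 4; next u becomes 1; next at k=-1:; next u becomes -7; next at k=0:; next u becomes -15; next at k=1:; next u becomes -23; next at k=2:; next u becomes -31; next at k=3:; next u becomes -39; next at k=4:; next u becomes -47; next v becomes 1; next at k=-2:; next v becomes 5; next at j=0:; next v becomes 193; next at j=1:; next v becomes 381; next at j=2:; next v becomes 569; next at k=-1:; next v becomes 573; next at j=0:; next v becomes 761; next at j=1:; next v becomes 949; next at j=2:; next v becomes 1137; next at k=0:; next v becomes 1141; next at j=0:; next v becomes 1329; next at j=1:; next v becomes 1517; next at j=2:; next v becomes 1705; next v becomes 4; next final value 0
verdict: not equivalent; witness: x=0, y=-4


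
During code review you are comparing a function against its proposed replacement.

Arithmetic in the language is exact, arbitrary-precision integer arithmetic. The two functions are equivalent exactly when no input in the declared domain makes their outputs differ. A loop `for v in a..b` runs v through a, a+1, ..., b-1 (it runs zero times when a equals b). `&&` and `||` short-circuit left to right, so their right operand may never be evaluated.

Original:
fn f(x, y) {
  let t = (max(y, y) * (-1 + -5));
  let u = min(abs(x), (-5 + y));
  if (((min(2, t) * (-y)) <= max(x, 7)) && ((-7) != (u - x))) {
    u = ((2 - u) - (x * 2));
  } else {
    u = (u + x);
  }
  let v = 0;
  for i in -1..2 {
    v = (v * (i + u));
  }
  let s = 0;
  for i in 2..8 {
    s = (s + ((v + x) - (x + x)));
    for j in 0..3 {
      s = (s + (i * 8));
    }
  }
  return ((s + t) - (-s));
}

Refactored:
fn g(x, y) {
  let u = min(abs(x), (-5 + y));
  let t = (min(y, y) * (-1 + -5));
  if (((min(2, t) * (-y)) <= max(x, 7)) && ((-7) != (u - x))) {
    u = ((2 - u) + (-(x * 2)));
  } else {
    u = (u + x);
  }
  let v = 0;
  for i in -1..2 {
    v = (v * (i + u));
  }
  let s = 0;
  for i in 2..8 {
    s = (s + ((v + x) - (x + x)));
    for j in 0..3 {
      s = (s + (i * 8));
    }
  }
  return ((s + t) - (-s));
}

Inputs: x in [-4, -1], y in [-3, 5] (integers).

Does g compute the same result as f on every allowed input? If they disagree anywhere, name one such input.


Although `max(y, y)` became `min(y, y)`, no input in the stated domain can expose it; all 36 inputs agree.
verdict: equivalent


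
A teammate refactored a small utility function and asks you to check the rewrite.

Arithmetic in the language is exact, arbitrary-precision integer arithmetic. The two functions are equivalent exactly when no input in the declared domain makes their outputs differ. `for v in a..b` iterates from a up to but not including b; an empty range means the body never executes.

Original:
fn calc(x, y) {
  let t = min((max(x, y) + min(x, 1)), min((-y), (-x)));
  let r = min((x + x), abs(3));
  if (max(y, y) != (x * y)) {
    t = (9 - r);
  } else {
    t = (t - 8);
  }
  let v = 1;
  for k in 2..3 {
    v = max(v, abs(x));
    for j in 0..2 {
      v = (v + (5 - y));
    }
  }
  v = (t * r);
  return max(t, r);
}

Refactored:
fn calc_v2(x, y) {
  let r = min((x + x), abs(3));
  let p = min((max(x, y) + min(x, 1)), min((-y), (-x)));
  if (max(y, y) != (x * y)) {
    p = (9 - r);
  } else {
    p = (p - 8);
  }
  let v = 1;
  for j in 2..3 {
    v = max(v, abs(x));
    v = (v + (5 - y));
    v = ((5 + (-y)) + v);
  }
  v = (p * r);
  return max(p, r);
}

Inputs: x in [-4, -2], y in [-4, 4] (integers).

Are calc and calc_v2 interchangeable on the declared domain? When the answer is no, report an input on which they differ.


Reading the diff, among the changes: arithmetic usage differs; also loop structure differs; also local variable names differ; also constant usage differs.
Tracing x=-3, y=1: calc: t=-2, then r=-6, then (max(y, y) != (x * y)) is true, then t=15, then v=1, then (k=2), then v=3, then (j=0), then v=7, then (j=1), then v=11, then v=-90, then returns 15 | calc_v2: r=-6, then p=-2, then (max(y, y) != (x * y)) is true, then p=15, then v=1, then (j=2), then v=3, then v=7, then v=11, then v=-90, then returns 15 — matching result 15.
Checked all 27 inputs in the declared domain: the outputs agree on every one.
verdict: equivalent


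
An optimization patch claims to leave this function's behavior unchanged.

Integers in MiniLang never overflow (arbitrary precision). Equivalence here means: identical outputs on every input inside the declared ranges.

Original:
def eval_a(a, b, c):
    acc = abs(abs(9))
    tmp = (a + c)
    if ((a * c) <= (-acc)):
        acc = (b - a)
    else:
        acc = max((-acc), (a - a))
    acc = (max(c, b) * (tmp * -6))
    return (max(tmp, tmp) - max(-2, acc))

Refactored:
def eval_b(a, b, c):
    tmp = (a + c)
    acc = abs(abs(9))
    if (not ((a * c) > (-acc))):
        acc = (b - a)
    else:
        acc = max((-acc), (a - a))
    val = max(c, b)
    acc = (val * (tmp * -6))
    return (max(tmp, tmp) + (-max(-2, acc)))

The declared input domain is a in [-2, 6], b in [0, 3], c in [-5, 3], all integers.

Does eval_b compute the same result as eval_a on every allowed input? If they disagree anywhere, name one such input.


Behavior is preserved: although boolean connective usage differs; also arithmetic usage differs; also statement counts differ; also comparison usage differs; also local variable names differ, the outputs never diverge.
Tracing a=6, b=3, c=-3: eval_a: acc := 9 | tmp := 3 | ((a * c) <= (-acc)): true | acc := -3 | acc := -54 | result 5 | eval_b: tmp := 3 | acc := 9 | (not ((a * c) > (-acc))): true | acc := -3 | val := 3 | acc := -54 | result 5 — matching result 5.
An exhaustive pass over the 324 declared inputs shows identical outputs.
verdict: equivalent


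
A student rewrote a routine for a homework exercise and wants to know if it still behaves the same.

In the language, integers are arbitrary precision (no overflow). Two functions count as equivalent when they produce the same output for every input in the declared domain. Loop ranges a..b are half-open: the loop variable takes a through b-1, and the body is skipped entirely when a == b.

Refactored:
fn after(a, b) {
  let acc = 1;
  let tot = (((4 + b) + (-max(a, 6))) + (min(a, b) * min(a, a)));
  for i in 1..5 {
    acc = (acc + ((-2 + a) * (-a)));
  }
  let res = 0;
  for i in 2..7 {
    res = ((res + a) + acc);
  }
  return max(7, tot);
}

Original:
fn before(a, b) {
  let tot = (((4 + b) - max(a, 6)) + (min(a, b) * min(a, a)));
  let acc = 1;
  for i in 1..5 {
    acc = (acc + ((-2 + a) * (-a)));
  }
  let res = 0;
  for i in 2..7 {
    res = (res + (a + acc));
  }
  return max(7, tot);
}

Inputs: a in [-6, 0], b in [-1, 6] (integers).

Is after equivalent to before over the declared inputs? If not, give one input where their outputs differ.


The two are interchangeable: arithmetic usage differs, and every declared input agrees.
Spot check at a=-1, b=5 — before: tot := 4 | acc := 1 | iter i=1: | acc := -2 | iter i=2: | acc := -5 | iter i=3: | acc := -8 | iter i=4: | acc := -11 | res := 0 | iter i=2: | res := -12 | iter i=3: | res := -24 | iter i=4: | res := -36 | iter i=5: | res := -48 | iter i=6: | res := -60 | result 7. after: acc := 1 | tot := 4 | iter i=1: | acc := -2 | iter i=2: | acc := -5 | iter i=3: | acc := -8 | iter i=4: | acc := -11 | res := 0 | iter i=2: | res := -12 | iter i=3: | res := -24 | iter i=4: | res := -36 | iter i=5: | res := -48 | iter i=6: | res := -60 | result 7. Both give 7.
Every one of the 56 inputs gives matching results.
verdict: equivalent


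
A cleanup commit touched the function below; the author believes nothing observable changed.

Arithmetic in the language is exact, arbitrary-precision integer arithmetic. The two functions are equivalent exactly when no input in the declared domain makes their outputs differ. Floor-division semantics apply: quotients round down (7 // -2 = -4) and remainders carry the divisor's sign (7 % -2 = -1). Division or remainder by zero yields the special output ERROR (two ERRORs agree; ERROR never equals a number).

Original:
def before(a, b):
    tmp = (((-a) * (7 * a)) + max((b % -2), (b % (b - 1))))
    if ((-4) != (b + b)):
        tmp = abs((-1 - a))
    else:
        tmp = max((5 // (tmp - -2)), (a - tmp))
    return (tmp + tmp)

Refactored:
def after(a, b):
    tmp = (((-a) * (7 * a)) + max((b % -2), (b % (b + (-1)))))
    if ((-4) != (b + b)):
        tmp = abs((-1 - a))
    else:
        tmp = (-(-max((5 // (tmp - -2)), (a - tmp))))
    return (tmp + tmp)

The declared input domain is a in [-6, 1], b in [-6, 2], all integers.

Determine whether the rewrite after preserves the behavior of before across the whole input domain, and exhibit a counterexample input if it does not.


Differences: arithmetic usage differs — yet all 72 inputs agree.
verdict: equivalent


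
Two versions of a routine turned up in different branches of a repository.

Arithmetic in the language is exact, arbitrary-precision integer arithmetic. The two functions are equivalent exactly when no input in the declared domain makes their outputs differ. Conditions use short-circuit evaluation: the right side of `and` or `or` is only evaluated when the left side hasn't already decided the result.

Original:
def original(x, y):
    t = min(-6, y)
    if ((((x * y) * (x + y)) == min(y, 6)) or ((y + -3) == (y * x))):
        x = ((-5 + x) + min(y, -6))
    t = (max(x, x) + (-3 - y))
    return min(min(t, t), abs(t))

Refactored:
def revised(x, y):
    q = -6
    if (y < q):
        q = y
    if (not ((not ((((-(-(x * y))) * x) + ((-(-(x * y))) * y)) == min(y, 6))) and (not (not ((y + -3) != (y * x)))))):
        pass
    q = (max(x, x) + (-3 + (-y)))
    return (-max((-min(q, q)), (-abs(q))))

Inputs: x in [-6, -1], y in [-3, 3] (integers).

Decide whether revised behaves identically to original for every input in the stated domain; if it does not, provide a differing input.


The rewrite breaks on x=-6, y=0, where the results are -20 and -9.
original: t = -6; ((((x * y) * (x + y)) == min(y, 6)) or ((y + -3) == (y * x))) -> true; x = -17; t = -20; return -20
revised: q = -6; (y < q) -> false; (not ((not ((((-(-(x * y))) * x) + ((-(-(x * y))) * y)) == min(y, 6))) and (not (not ((y + -3) != (y * x)))))) -> true; q = -9; return -9
verdict: not equivalent; witness: x=-6, y=0


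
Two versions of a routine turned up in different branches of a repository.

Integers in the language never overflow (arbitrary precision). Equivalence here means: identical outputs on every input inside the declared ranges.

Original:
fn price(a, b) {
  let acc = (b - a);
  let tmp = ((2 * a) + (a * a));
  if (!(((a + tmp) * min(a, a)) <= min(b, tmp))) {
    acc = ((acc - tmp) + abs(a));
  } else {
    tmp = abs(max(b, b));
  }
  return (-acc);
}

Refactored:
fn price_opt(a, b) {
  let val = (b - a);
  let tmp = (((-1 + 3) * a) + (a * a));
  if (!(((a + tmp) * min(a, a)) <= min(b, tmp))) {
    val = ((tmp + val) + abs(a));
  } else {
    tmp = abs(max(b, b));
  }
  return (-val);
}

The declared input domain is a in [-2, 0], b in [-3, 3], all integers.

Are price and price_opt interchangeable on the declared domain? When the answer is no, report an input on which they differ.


Run the pair on a=-1, b=-3.
price: acc becomes -2; next tmp becomes -1; next (!(((a + tmp) * min(a, a)) <= min(b, tmp))) evaluates to true; next acc becomes 0; next final value 0
price_opt: val becomes -2; next tmp becomes -1; next (!(((a + tmp) * min(a, a)) <= min(b, tmp))) evaluates to true; next val becomes -2; next final value 2
0 against 2: the behavior changed.
verdict: not equivalent; witness: a=-1, b=-3


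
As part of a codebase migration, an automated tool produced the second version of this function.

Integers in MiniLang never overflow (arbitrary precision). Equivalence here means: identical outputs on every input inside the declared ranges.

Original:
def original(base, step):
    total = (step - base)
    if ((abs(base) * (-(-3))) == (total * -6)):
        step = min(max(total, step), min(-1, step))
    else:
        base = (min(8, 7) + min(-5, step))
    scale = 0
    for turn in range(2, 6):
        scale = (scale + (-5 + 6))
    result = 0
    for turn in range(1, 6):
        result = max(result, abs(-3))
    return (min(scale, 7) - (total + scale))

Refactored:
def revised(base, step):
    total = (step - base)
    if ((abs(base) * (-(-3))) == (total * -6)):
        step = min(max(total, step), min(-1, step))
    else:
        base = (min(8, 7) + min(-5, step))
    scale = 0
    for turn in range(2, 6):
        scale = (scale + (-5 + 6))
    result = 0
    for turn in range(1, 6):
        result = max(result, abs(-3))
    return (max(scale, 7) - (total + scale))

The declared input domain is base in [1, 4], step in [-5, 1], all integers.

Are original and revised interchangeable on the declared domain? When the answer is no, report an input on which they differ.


Take base=1, step=-5.
original: total becomes -6; next ((abs(base) * (-(-3))) == (total * -6)) evaluates to false; next base becomes 2; next scale becomes 0; next at turn=2:; next scale becomes 1; next at turn=3:; next scale becomes 2; next at turn=4:; next scale becomes 3; next at turn=5:; next scale becomes 4; next result becomes 0; next at turn=1:; next result becomes 3; next at turn=2:; next result becomes 3; next at turn=3:; next result becomes 3; next at turn=4:; next result becomes 3; next at turn=5:; next result becomes 3; next final value 6
revised: total becomes -6; next ((abs(base) * (-(-3))) == (total * -6)) evaluates to false; next base becomes 2; next scale becomes 0; next at turn=2:; next scale becomes 1; next at turn=3:; next scale becomes 2; next at turn=4:; next scale becomes 3; next at turn=5:; next scale becomes 4; next result becomes 0; next at turn=1:; next result becomes 3; next at turn=2:; next result becomes 3; next at turn=3:; next result becomes 3; next at turn=4:; next result becomes 3; next at turn=5:; next result becomes 3; next final value 9
6 vs 9 — the two versions disagree here.
verdict: not equivalent; witness: base=1, step=-5


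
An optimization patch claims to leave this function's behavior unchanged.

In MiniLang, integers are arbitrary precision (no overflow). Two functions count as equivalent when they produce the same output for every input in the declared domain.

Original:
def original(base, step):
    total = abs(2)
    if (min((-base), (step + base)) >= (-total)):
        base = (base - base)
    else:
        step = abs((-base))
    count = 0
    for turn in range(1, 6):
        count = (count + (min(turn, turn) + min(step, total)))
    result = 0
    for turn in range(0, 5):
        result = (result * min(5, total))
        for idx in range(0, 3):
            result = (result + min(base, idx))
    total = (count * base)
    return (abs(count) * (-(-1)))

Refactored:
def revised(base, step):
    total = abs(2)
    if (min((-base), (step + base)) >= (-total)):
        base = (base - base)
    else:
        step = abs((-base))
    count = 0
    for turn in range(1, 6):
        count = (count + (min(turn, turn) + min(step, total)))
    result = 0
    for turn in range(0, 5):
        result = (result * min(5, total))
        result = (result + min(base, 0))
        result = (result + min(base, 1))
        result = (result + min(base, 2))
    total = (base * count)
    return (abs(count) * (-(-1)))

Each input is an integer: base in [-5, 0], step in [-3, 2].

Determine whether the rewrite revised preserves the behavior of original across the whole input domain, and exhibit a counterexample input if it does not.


The two versions differ — the changes include arithmetic usage differs; constant usage differs; min/max/abs usage differs; statement counts differ; loop structure differs; local variable names differ.
Tracing base=0, step=2: original: total := 2 | (min((-base), (step + base)) >= (-total)): true | base := 0 | count := 0 | iter turn=1: | count := 3 | iter turn=2: | count := 7 | iter turn=3: | count := 12 | iter turn=4: | count := 18 | iter turn=5: | count := 25 | result := 0 | iter turn=0: | result := 0 | iter idx=0: | result := 0 | iter idx=1: | result := 0 | iter idx=2: | result := 0 | iter turn=1: | result := 0 | iter idx=0: | result := 0 | iter idx=1: | result := 0 | iter idx=2: | result := 0 | iter turn=2: | result := 0 | iter idx=0: | result := 0 | iter idx=1: | result := 0 | iter idx=2: | result := 0 | iter turn=3: | result := 0 | iter idx=0: | result := 0 | iter idx=1: | result := 0 | iter idx=2: | result := 0 | iter turn=4: | result := 0 | iter idx=0: | result := 0 | iter idx=1: | result := 0 | iter idx=2: | result := 0 | total := 0 | result 25 | revised: total := 2 | (min((-base), (step + base)) >= (-total)): true | base := 0 | count := 0 | iter turn=1: | count := 3 | iter turn=2: | count := 7 | iter turn=3: | count := 12 | iter turn=4: | count := 18 | iter turn=5: | count := 25 | result := 0 | iter turn=0: | result := 0 | result := 0 | result := 0 | result := 0 | iter turn=1: | result := 0 | result := 0 | result := 0 | result := 0 | iter turn=2: | result := 0 | result := 0 | result := 0 | result := 0 | iter turn=3: | result := 0 | result := 0 | result := 0 | result := 0 | iter turn=4: | result := 0 | result := 0 | result := 0 | result := 0 | total := 0 | result 25 — matching result 25.
Checked all 36 inputs in the declared domain: the outputs agree on every one.
verdict: equivalent


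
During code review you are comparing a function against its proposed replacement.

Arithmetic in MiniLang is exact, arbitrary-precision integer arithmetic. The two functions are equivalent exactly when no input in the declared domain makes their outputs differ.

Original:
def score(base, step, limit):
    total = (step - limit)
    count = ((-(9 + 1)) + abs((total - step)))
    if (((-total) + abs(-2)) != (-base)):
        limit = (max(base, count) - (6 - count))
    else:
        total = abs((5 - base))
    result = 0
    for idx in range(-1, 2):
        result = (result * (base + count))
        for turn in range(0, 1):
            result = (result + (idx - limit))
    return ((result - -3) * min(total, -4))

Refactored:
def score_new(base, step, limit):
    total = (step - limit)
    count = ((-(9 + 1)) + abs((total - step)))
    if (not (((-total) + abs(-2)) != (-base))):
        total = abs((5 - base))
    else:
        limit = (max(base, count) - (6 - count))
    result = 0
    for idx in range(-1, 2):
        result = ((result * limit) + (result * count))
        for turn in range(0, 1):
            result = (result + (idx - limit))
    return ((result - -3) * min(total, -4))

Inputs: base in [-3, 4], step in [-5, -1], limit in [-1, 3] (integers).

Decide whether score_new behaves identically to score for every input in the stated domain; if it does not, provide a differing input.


These are not equivalent — on base=-3, step=-5, limit=-1 the outputs split (-9016 vs -47716).
score: total=-4, then count=-9, then (((-total) + abs(-2)) != (-base)) is true, then limit=-18, then result=0, then (idx=-1), then result=0, then (turn=0), then result=17, then (idx=0), then result=-204, then (turn=0), then result=-186, then (idx=1), then result=2232, then (turn=0), then result=2251, then returns -9016
score_new: total=-4, then count=-9, then (not (((-total) + abs(-2)) != (-base))) is false, then limit=-18, then result=0, then (idx=-1), then result=0, then (turn=0), then result=17, then (idx=0), then result=-459, then (turn=0), then result=-441, then (idx=1), then result=11907, then (turn=0), then result=11926, then returns -47716
verdict: not equivalent; witness: base=-3, step=-5, limit=-1


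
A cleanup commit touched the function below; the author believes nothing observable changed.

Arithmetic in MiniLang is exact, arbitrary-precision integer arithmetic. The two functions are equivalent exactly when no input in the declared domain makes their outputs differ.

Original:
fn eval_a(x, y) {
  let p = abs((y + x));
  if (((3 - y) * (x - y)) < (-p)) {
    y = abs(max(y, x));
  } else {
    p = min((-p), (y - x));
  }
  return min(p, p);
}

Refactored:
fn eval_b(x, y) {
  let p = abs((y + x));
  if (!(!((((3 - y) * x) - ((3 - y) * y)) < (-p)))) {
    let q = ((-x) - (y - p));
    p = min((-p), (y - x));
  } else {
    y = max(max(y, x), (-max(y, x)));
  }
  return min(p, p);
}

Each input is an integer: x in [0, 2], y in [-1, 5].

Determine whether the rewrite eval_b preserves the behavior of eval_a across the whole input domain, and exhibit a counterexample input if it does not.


x=0, y=-1 yields -1 from eval_a but 1 from eval_b.
verdict: not equivalent; witness: x=0, y=-1


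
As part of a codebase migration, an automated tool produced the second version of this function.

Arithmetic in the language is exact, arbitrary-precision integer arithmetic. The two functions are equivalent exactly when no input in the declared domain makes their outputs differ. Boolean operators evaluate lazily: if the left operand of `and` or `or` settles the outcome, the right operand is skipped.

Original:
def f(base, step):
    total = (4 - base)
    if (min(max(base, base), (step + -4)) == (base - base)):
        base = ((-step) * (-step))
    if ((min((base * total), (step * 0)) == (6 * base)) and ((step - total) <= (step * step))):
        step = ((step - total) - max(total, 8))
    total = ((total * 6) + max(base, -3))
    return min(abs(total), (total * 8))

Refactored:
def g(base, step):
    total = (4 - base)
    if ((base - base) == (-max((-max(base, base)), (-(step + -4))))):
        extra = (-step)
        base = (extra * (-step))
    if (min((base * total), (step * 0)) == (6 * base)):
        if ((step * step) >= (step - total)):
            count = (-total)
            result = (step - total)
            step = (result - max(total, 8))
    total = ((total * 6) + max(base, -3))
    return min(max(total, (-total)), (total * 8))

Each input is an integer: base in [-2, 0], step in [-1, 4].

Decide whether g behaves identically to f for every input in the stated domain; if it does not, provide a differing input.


Reading the diff, among the changes: comparison usage differs; also boolean connective usage differs; also statement counts differ; also min/max/abs usage differs; also local variable names differ; also branching structure differs.
One worked example (base=0, step=1) — f: total=4, then (min(max(base, base), (step + -4)) == (base - base)) is false, then ((min((base * total), (step * 0)) == (6 * base)) and ((step - total) <= (step * step))) is true, then step=-11, then total=24, then returns 24; g: total=4, then ((base - base) == (-max((-max(base, base)), (-(step + -4))))) is false, then (min((base * total), (step * 0)) == (6 * base)) is true, then ((step * step) >= (step - total)) is true, then count=-4, then result=-3, then step=-11, then total=24, then returns 24; agreement on 24.
Across all 18 domain points the two functions coincide.
verdict: equivalent


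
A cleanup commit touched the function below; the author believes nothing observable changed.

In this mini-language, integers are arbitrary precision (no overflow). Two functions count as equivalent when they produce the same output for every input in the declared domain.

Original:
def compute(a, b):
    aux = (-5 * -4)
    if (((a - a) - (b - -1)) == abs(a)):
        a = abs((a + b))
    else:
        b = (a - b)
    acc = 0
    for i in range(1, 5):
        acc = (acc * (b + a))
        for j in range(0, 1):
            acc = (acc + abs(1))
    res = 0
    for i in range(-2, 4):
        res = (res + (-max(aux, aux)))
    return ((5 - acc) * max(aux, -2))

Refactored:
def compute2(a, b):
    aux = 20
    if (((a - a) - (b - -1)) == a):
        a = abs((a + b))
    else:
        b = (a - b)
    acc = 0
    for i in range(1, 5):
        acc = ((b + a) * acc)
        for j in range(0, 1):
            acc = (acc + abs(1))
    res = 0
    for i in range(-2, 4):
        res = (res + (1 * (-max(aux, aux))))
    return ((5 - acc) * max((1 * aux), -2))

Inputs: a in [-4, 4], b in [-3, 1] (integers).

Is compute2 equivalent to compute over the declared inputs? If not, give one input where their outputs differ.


The rewrite breaks on a=-2, b=-3, where the results are -200 and 100.
compute: aux becomes 20; next (((a - a) - (b - -1)) == abs(a)) evaluates to true; next a becomes 5; next acc becomes 0; next at i=1:; next acc becomes 0; next at j=0:; next acc becomes 1; next at i=2:; next acc becomes 2; next at j=0:; next acc becomes 3; next at i=3:; next acc becomes 6; next at j=0:; next acc becomes 7; next at i=4:; next acc becomes 14; next at j=0:; next acc becomes 15; next res becomes 0; next at i=-2:; next res becomes -20; next at i=-1:; next res becomes -40; next at i=0:; next res becomes -60; next at i=1:; next res becomes -80; next at i=2:; next res becomes -100; next at i=3:; next res becomes -120; next final value -200
compute2: aux becomes 20; next (((a - a) - (b - -1)) == a) evaluates to false; next b becomes 1; next acc becomes 0; next at i=1:; next acc becomes 0; next at j=0:; next acc becomes 1; next at i=2:; next acc becomes -1; next at j=0:; next acc becomes 0; next at i=3:; next acc becomes 0; next at j=0:; next acc becomes 1; next at i=4:; next acc becomes -1; next at j=0:; next acc becomes 0; next res becomes 0; next at i=-2:; next res becomes -20; next at i=-1:; next res becomes -40; next at i=0:; next res becomes -60; next at i=1:; next res becomes -80; next at i=2:; next res becomes -100; next at i=3:; next res becomes -120; next final value 100
verdict: not equivalent; witness: a=-2, b=-3


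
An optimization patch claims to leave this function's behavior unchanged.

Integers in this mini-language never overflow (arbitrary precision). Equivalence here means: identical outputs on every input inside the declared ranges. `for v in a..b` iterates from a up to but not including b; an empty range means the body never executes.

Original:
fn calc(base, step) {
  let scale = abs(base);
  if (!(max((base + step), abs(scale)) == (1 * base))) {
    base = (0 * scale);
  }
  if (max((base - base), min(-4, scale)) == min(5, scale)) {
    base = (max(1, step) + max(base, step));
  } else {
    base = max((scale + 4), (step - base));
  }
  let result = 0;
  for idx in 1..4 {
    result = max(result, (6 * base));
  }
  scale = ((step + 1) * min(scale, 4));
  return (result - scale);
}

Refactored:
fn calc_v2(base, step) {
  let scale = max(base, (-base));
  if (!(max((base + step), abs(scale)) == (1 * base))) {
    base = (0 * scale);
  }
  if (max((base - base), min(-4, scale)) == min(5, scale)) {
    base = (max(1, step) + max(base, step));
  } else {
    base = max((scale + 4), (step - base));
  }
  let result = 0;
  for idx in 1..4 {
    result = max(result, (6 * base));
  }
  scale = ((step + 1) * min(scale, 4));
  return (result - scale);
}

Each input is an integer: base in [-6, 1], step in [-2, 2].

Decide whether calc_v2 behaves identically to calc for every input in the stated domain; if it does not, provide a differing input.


Reading the diff, among the changes: min/max/abs usage differs.
As a probe, take base=-4, step=2: calc runs scale := 4 | (!(max((base + step), abs(scale)) == (1 * base))): true | base := 0 | (max((base - base), min(-4, scale)) == min(5, scale)): false | base := 8 | result := 0 | iter idx=1: | result := 48 | iter idx=2: | result := 48 | iter idx=3: | result := 48 | scale := 12 | result 36; calc_v2 runs scale := 4 | (!(max((base + step), abs(scale)) == (1 * base))): true | base := 0 | (max((base - base), min(-4, scale)) == min(5, scale)): false | base := 8 | result := 0 | iter idx=1: | result := 48 | iter idx=2: | result := 48 | iter idx=3: | result := 48 | scale := 12 | result 36; both end at 36.
Every one of the 40 inputs gives matching results.
verdict: equivalent


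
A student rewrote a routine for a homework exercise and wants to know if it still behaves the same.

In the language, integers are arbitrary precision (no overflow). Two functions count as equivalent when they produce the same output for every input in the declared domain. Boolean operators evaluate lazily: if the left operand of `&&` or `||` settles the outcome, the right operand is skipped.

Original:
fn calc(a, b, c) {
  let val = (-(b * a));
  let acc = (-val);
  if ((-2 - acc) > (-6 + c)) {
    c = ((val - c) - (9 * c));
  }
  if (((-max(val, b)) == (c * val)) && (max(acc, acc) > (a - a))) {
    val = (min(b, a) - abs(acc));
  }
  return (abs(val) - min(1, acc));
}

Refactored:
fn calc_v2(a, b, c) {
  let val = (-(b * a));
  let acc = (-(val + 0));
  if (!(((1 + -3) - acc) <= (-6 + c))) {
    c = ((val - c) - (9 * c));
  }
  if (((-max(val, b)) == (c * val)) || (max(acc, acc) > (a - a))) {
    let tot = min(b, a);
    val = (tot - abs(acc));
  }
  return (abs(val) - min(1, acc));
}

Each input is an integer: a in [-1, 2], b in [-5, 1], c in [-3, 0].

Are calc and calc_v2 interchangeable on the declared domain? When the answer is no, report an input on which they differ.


On input a=-1, b=-5, c=-3, calc returns 4 while calc_v2 returns 9.
verdict: not equivalent; witness: a=-1, b=-5, c=-3


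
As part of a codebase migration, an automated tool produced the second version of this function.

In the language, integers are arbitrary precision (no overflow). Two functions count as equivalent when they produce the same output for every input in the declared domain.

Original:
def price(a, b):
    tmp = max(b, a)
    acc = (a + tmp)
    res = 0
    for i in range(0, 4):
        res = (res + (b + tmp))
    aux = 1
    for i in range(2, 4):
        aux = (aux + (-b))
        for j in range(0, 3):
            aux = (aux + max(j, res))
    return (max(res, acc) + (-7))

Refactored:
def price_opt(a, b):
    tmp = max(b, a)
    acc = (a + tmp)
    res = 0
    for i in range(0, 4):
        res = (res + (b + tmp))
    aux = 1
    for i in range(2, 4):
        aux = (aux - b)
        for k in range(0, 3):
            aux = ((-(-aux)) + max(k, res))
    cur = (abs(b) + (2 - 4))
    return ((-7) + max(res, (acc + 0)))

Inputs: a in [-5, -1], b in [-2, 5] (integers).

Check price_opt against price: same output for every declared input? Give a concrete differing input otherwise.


The two versions differ — the changes include statement counts differ, plus min/max/abs usage differs, plus arithmetic usage differs, plus local variable names differ, plus constant usage differs.
One worked example (a=-2, b=0) — price: tmp = 0; acc = -2; res = 0; [i=0]; res = 0; [i=1]; res = 0; [i=2]; res = 0; [i=3]; res = 0; aux = 1; [i=2]; aux = 1; [j=0]; aux = 1; [j=1]; aux = 2; [j=2]; aux = 4; [i=3]; aux = 4; [j=0]; aux = 4; [j=1]; aux = 5; [j=2]; aux = 7; return -7; price_opt: tmp = 0; acc = -2; res = 0; [i=0]; res = 0; [i=1]; res = 0; [i=2]; res = 0; [i=3]; res = 0; aux = 1; [i=2]; aux = 1; [k=0]; aux = 1; [k=1]; aux = 2; [k=2]; aux = 4; [i=3]; aux = 4; [k=0]; aux = 4; [k=1]; aux = 5; [k=2]; aux = 7; cur = -2; return -7; agreement on -7.
Across all 40 domain points the two functions coincide.
verdict: equivalent


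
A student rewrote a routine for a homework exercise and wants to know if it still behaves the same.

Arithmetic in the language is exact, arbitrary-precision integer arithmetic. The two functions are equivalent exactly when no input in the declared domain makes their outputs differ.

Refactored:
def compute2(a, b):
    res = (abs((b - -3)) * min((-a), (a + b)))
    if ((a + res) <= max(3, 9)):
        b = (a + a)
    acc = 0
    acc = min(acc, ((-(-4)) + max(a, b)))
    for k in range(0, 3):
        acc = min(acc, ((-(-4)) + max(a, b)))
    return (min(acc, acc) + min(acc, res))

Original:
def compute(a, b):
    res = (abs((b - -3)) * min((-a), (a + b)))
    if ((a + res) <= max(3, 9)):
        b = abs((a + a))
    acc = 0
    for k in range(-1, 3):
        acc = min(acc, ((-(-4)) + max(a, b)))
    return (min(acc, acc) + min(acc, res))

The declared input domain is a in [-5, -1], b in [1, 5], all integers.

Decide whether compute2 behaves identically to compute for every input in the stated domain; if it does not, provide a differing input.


Evaluate both at a=-5, b=1.
compute: res becomes -16; next ((a + res) <= max(3, 9)) evaluates to true; next b becomes 10; next acc becomes 0; next at k=-1:; next acc becomes 0; next at k=0:; next acc becomes 0; next at k=1:; next acc becomes 0; next at k=2:; next acc becomes 0; next final value -16
compute2: res becomes -16; next ((a + res) <= max(3, 9)) evaluates to true; next b becomes -10; next acc becomes 0; next acc becomes -1; next at k=0:; next acc becomes -1; next at k=1:; next acc becomes -1; next at k=2:; next acc becomes -1; next final value -17
-16 != -17, so the rewrite changes behavior.
verdict: not equivalent; witness: a=-5, b=1


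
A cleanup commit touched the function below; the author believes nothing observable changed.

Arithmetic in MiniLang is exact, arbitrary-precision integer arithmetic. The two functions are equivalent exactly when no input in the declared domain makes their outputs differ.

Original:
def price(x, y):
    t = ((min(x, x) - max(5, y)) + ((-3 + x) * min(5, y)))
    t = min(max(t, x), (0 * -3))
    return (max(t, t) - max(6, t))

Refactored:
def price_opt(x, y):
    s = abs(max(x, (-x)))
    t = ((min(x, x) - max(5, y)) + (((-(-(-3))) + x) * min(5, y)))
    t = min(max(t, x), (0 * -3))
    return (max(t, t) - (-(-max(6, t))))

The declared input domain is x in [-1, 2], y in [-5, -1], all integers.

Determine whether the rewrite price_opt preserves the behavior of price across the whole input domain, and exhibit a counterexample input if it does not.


Side by side, the visible changes include: min/max/abs usage differs, and statement counts differ, and local variable names differ.
As a probe, take x=-1, y=-4: price runs t = 10; t = 0; return -6; price_opt runs s = 1; t = 10; t = 0; return -6; both end at -6.
Checked all 20 inputs in the declared domain: the outputs agree on every one.
verdict: equivalent


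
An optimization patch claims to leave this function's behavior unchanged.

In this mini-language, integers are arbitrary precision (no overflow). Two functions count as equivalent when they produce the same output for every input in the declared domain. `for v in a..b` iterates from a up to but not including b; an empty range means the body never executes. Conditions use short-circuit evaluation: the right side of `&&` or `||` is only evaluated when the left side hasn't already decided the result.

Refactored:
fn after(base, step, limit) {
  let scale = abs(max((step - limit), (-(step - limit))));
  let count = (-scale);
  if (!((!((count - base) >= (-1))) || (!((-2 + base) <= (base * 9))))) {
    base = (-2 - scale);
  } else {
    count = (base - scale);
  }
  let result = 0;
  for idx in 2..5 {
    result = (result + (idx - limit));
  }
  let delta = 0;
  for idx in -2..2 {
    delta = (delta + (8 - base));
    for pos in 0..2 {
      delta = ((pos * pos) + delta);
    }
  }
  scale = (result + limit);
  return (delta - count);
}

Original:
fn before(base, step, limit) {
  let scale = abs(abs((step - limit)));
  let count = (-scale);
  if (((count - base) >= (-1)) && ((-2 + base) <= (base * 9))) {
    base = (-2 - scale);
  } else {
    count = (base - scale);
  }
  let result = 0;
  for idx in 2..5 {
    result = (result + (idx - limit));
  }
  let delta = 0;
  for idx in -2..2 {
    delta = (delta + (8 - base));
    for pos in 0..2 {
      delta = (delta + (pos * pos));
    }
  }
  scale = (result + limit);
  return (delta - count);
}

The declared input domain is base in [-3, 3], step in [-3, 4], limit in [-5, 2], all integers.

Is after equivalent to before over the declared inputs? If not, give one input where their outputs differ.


Side by side, the visible changes include: min/max/abs usage differs, boolean connective usage differs, arithmetic usage differs.
As a probe, take base=-3, step=3, limit=0: before runs scale=3, then count=-3, then (((count - base) >= (-1)) && ((-2 + base) <= (base * 9))) is false, then count=-6, then result=0, then (idx=2), then result=2, then (idx=3), then result=5, then (idx=4), then result=9, then delta=0, then (idx=-2), then delta=11, then (pos=0), then delta=11, then (pos=1), then delta=12, then (idx=-1), then delta=23, then (pos=0), then delta=23, then (pos=1), then delta=24, then (idx=0), then delta=35, then (pos=0), then delta=35, then (pos=1), then delta=36, then (idx=1), then delta=47, then (pos=0), then delta=47, then (pos=1), then delta=48, then scale=9, then returns 54; after runs scale=3, then count=-3, then (!((!((count - base) >= (-1))) || (!((-2 + base) <= (base * 9))))) is false, then count=-6, then result=0, then (idx=2), then result=2, then (idx=3), then result=5, then (idx=4), then result=9, then delta=0, then (idx=-2), then delta=11, then (pos=0), then delta=11, then (pos=1), then delta=12, then (idx=-1), then delta=23, then (pos=0), then delta=23, then (pos=1), then delta=24, then (idx=0), then delta=35, then (pos=0), then delta=35, then (pos=1), then delta=36, then (idx=1), then delta=47, then (pos=0), then delta=47, then (pos=1), then delta=48, then scale=9, then returns 54; both end at 54.
An exhaustive pass over the 448 declared inputs shows identical outputs.
verdict: equivalent
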